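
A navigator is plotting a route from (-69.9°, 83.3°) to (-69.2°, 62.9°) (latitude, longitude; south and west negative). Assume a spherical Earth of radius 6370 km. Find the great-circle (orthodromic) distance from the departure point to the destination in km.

792 km

cos σ = sin φ₁ sin φ₂ + cos φ₁ cos φ₂ cos Δλ
      = sin(-69.90°)sin(-69.20°) + cos(-69.90°)cos(-69.20°)cos(-20.40°) = 0.9923
σ = 7.128° → d = Rσ = 6370·0.12441 = 792 km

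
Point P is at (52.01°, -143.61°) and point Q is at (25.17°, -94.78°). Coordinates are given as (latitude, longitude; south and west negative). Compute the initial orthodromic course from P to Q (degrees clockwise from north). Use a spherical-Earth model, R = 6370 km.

107.0°

θ = atan2( sin Δλ·cos φ₂ ,  cos φ₁ sin φ₂ − sin φ₁ cos φ₂ cos Δλ )
  = atan2(+0.6813, -0.2078) = 106.96°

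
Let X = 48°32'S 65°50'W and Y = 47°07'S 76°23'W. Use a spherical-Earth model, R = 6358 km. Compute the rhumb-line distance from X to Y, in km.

802 km

Δψ = ln[tan(π/4+φ₂/2)/tan(π/4+φ₁/2)] = +0.0368;  Δφ = +0.0247 rad,  Δλ = -0.1841 rad
q = Δφ/Δψ = 0.6713
d = R·√(Δφ² + q²Δλ²) = 6358·0.12606 = 802 km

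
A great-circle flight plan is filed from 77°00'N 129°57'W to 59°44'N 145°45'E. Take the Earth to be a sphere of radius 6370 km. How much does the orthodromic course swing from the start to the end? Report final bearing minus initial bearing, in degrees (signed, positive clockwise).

At departure: θ₁ = atan2(sin Δλ cos φ₂, cos φ₁ sin φ₂ − sin φ₁ cos φ₂ cos Δλ) = 286.18°
At arrival: θ₂ = atan2(sin Δλ cos φ₁, −cos φ₂ sin φ₁ + sin φ₂ cos φ₁ cos Δλ) = 205.38°
Δθ = θ₂ − θ₁ = -80.8°

-80.8°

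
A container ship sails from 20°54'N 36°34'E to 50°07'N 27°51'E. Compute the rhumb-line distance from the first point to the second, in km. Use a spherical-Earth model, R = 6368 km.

Rhumb course C = atan2(Δλ, Δψ) with Δψ = ln[tan(π/4+φ₂/2)/tan(π/4+φ₁/2)] = +0.6407, Δλ = -0.1521 → C = 346.64°
d = R·|Δφ| / |cos C| = 6368·0.50993 / 0.97295 = 3338 km

3338 km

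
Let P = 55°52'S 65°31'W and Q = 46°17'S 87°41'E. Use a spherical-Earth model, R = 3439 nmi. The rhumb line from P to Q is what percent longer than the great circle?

27.7%

Great circle: σ = 1.3159 rad → d_gc = Rσ = 4525.4 nmi
Rhumb: Δφ = +0.1673, Δλ = +2.6738, Δψ = +0.2675, q = Δφ/Δψ = 0.6253 → d_rh = R√(Δφ²+q²Δλ²) = 5778.7 nmi
Excess = (5778.7 − 4525.4) / 4525.4 = 1253.3 / 4525.4 = 27.69% ≈ 27.7%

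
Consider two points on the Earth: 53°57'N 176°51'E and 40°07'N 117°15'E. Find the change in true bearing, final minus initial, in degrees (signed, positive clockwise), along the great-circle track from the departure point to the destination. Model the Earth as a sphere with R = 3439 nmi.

-45.8°

At departure: θ₁ = atan2(sin Δλ cos φ₂, cos φ₁ sin φ₂ − sin φ₁ cos φ₂ cos Δλ) = 275.74°
At arrival: θ₂ = atan2(sin Δλ cos φ₁, −cos φ₂ sin φ₁ + sin φ₂ cos φ₁ cos Δλ) = 229.97°
Δθ = θ₂ − θ₁ = -45.8°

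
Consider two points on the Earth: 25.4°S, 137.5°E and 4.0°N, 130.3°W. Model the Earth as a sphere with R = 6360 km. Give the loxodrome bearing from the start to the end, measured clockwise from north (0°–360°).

Δψ = ln[tan(π/4+φ₂/2)/tan(π/4+φ₁/2)] = +0.5285
Δλ = +1.6092 rad (taken the short way round)
course = atan2(Δλ, Δψ) = 71.82°

71.8°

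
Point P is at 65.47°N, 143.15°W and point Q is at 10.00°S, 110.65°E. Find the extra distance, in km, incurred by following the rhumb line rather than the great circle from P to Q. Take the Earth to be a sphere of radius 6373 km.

Great circle: cos σ = sin φ₁ sin φ₂ + cos φ₁ cos φ₂ cos Δλ,  σ = 1.8463 rad → d_gc = 11766.6 km
Rhumb line: Δψ = -1.7015, q = Δφ/Δψ = 0.7742, d_rh = R√(Δφ²+q²Δλ²) = 12413.5 km
Excess = 12413.5 − 11766.6 = 646.9 ≈ 647 km

647 km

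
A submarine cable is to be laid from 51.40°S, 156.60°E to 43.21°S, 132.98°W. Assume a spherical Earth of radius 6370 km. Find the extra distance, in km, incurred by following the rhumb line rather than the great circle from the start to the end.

194 km

Great circle: cos σ = sin φ₁ sin φ₂ + cos φ₁ cos φ₂ cos Δλ,  σ = 0.8128 rad → d_gc = 5177.5 km
Rhumb line: Δψ = +0.2114, q = Δφ/Δψ = 0.6762, d_rh = R√(Δφ²+q²Δλ²) = 5371.4 km
Excess = 5371.4 − 5177.5 = 193.9 ≈ 194 km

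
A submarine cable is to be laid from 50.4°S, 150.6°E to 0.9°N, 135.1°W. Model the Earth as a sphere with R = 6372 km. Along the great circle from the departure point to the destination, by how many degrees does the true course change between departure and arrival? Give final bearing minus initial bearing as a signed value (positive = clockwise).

At departure: θ₁ = atan2(sin Δλ cos φ₂, cos φ₁ sin φ₂ − sin φ₁ cos φ₂ cos Δλ) = 77.21°
At arrival: θ₂ = atan2(sin Δλ cos φ₁, −cos φ₂ sin φ₁ + sin φ₂ cos φ₁ cos Δλ) = 38.44°
Δθ = θ₂ − θ₁ = -38.8°

-38.8°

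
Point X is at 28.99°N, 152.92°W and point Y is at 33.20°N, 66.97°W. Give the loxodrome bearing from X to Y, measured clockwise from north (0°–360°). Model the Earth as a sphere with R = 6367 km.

Meridional parts: M(φ₁)=+0.5291, M(φ₂)=+0.6149 → ΔM = +0.0858;  Δλ = +1.5001 rad
tan C = Δλ / ΔM = +17.4754 → C = 86.72°

86.7°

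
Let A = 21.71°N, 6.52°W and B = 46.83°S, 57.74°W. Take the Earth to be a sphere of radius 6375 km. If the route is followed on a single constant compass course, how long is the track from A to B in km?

Δψ = ln[tan(π/4+φ₂/2)/tan(π/4+φ₁/2)] = -1.3156;  Δφ = -1.1962 rad,  Δλ = -0.8940 rad
q = Δφ/Δψ = 0.9093
d = R·√(Δφ² + q²Δλ²) = 6375·1.44629 = 9220 km

9220 km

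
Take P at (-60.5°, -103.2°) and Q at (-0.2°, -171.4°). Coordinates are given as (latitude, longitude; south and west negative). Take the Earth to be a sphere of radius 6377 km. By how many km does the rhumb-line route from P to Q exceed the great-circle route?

179 km

Great circle: cos σ = sin φ₁ sin φ₂ + cos φ₁ cos φ₂ cos Δλ,  σ = 1.3838 rad → d_gc = 8824.5 km
Rhumb line: Δψ = +1.3311, q = Δφ/Δψ = 0.7907, d_rh = R√(Δφ²+q²Δλ²) = 9003.5 km
Excess = 9003.5 − 8824.5 = 179.0 ≈ 179 km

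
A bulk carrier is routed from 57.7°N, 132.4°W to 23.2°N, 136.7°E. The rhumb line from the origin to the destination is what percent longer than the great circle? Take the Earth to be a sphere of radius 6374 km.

5.5%

Great circle: σ = 1.2395 rad → d_gc = Rσ = 7900.6 km
Rhumb: Δφ = -0.6021, Δλ = -1.5865, Δψ = -0.8229, q = Δφ/Δψ = 0.7318 → d_rh = R√(Δφ²+q²Δλ²) = 8335.9 km
Excess = (8335.9 − 7900.6) / 7900.6 = 435.3 / 7900.6 = 5.51% ≈ 5.5%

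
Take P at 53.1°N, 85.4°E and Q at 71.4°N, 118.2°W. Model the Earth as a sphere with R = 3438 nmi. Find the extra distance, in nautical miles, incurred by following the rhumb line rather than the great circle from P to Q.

1090 nmi

Great circle: cos σ = sin φ₁ sin φ₂ + cos φ₁ cos φ₂ cos Δλ,  σ = 0.9491 rad → d_gc = 3263.0 nmi
Rhumb line: Δψ = +0.7116, q = Δφ/Δψ = 0.4488, d_rh = R√(Δφ²+q²Δλ²) = 4352.8 nmi
Excess = 4352.8 − 3263.0 = 1089.8 ≈ 1090 nmi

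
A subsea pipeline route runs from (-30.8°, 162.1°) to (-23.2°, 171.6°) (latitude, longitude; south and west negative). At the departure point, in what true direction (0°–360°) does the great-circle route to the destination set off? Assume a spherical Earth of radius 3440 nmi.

θ = atan2( sin Δλ·cos φ₂ ,  cos φ₁ sin φ₂ − sin φ₁ cos φ₂ cos Δλ )
  = atan2(+0.1517, +0.1258) = 50.33°

50.3°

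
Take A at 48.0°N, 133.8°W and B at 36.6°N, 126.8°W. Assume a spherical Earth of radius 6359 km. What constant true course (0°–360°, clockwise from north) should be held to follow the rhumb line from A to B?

Δψ = ln[tan(π/4+φ₂/2)/tan(π/4+φ₁/2)] = -0.2702
Δλ = +0.1222 rad (taken the short way round)
course = atan2(Δλ, Δψ) = 155.67°

155.7°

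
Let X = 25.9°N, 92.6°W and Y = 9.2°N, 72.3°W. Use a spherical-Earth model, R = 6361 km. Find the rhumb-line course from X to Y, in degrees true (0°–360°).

130.9°

Meridional parts: M(φ₁)=+0.4683, M(φ₂)=+0.1613 → ΔM = -0.3070;  Δλ = +0.3543 rad
tan C = Δλ / ΔM = -1.1541 → C = 130.91°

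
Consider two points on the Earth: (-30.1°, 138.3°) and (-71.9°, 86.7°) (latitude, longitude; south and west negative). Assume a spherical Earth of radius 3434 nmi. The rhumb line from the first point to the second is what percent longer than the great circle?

Great circle: σ = 0.8715 rad → d_gc = Rσ = 2992.9 nmi
Rhumb: Δφ = -0.7295, Δλ = -0.9006, Δψ = -1.2858, q = Δφ/Δψ = 0.5674 → d_rh = R√(Δφ²+q²Δλ²) = 3058.7 nmi
Excess = (3058.7 − 2992.9) / 2992.9 = 65.8 / 2992.9 = 2.20% ≈ 2.2%

2.2%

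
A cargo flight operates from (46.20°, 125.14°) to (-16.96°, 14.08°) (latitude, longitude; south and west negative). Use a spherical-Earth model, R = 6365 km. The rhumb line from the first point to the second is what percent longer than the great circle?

2.2%

Great circle: σ = 2.0358 rad → d_gc = Rσ = 12958.0 km
Rhumb: Δφ = -1.1023, Δλ = -1.9384, Δψ = -1.2117, q = Δφ/Δψ = 0.9097 → d_rh = R√(Δφ²+q²Δλ²) = 13236.6 km
Excess = (13236.6 − 12958.0) / 12958.0 = 278.6 / 12958.0 = 2.15002% ≈ 2.2%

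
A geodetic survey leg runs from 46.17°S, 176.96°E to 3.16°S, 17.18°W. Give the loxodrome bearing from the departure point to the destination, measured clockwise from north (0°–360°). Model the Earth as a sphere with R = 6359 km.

73.5°

Δψ = ln[tan(π/4+φ₂/2)/tan(π/4+φ₁/2)] = +0.8554
Δλ = +2.8948 rad (taken the short way round)
course = atan2(Δλ, Δψ) = 73.54°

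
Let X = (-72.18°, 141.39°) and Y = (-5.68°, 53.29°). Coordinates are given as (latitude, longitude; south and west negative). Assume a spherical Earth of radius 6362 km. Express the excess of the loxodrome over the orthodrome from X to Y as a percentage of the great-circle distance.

Great circle: σ = 1.4663 rad → d_gc = Rσ = 9328.5 km
Rhumb: Δφ = +1.1606, Δλ = -1.5376, Δψ = +1.7536, q = Δφ/Δψ = 0.6618 → d_rh = R√(Δφ²+q²Δλ²) = 9820.5 km
Excess = (9820.5 − 9328.5) / 9328.5 = 492.0 / 9328.5 = 5.27% ≈ 5.3%

5.3%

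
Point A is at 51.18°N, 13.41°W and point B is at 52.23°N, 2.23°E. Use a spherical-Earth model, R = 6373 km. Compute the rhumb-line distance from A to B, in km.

Rhumb course C = atan2(Δλ, Δψ) with Δψ = ln[tan(π/4+φ₂/2)/tan(π/4+φ₁/2)] = +0.0296, Δλ = +0.2730 → C = 83.82°
d = R·|Δφ| / |cos C| = 6373·0.01833 / 0.10771 = 1084 km

1084 km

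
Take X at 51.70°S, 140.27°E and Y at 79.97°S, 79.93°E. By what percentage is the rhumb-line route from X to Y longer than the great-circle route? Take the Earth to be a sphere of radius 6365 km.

3.8%

Great circle: σ = 0.5985 rad → d_gc = Rσ = 3809.3 km
Rhumb: Δφ = -0.4934, Δλ = -1.0531, Δψ = -1.3755, q = Δφ/Δψ = 0.3587 → d_rh = R√(Δφ²+q²Δλ²) = 3955.3 km
Excess = (3955.3 − 3809.3) / 3809.3 = 146.0 / 3809.3 = 3.83% ≈ 3.8%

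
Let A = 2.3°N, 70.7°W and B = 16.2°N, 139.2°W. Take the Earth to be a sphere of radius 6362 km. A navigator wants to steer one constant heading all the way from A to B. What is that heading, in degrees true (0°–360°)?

281.6°

Δψ = ln[tan(π/4+φ₂/2)/tan(π/4+φ₁/2)] = +0.2464
Δλ = -1.1956 rad (taken the short way round)
course = atan2(Δλ, Δψ) = 281.65°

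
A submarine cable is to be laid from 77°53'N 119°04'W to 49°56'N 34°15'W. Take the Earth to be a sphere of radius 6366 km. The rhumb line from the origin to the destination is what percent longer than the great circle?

7.8%

Great circle: σ = 0.7068 rad → d_gc = Rσ = 4499.4 km
Rhumb: Δφ = -0.4878, Δλ = +1.4803, Δψ = -1.2342, q = Δφ/Δψ = 0.3953 → d_rh = R√(Δφ²+q²Δλ²) = 4849.6 km
Excess = (4849.6 − 4499.4) / 4499.4 = 350.2 / 4499.4 = 7.78% ≈ 7.8%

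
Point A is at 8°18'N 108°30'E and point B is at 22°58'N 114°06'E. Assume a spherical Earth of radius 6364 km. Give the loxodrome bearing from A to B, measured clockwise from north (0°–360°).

Δψ = ln[tan(π/4+φ₂/2)/tan(π/4+φ₁/2)] = +0.2667
Δλ = +0.0977 rad (taken the short way round)
course = atan2(Δλ, Δψ) = 20.13°

20.1°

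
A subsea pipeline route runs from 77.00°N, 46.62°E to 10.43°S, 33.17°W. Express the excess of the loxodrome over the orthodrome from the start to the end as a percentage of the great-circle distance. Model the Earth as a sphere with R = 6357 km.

Great circle: σ = 1.7084 rad → d_gc = Rσ = 10860.4 km
Rhumb: Δφ = -1.5259, Δλ = -1.3926, Δψ = -2.3552, q = Δφ/Δψ = 0.6479 → d_rh = R√(Δφ²+q²Δλ²) = 11269.3 km
Excess = (11269.3 − 10860.4) / 10860.4 = 408.9 / 10860.4 = 3.77% ≈ 3.8%

3.8%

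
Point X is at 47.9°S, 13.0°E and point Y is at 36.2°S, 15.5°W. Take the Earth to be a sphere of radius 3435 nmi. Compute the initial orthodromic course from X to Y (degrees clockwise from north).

N = sin Δλ·cos φ₂ = -0.3850;  D = cos φ₁ sin φ₂ − sin φ₁ cos φ₂ cos Δλ = +0.1302
initial course = atan2(N, D) = 288.69°

288.7°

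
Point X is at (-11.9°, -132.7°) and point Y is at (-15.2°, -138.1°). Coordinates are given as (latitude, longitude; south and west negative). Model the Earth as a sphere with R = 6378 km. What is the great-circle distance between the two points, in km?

690 km

cos σ = sin φ₁ sin φ₂ + cos φ₁ cos φ₂ cos Δλ
      = sin(-11.90°)sin(-15.20°) + cos(-11.90°)cos(-15.20°)cos(-5.40°) = 0.9942
σ = 6.200° → d = Rσ = 6378·0.10821 = 690 km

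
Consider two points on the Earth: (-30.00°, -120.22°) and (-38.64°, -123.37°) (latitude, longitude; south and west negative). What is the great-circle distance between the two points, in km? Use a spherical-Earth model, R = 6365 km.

cos σ = sin φ₁ sin φ₂ + cos φ₁ cos φ₂ cos Δλ
      = sin(-30.00°)sin(-38.64°) + cos(-30.00°)cos(-38.64°)cos(-3.15°) = 0.9876
σ = 9.021° → d = Rσ = 6365·0.15745 = 1002 km

1002 km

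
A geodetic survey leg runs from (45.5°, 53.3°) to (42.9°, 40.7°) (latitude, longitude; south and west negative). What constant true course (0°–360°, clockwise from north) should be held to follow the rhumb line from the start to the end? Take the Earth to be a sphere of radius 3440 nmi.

253.9°

Δψ = ln[tan(π/4+φ₂/2)/tan(π/4+φ₁/2)] = -0.0633
Δλ = -0.2199 rad (taken the short way round)
course = atan2(Δλ, Δψ) = 253.94°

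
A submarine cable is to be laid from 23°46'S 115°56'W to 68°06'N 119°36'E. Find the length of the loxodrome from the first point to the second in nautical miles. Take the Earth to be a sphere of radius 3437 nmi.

Rhumb course C = atan2(Δλ, Δψ) with Δψ = ln[tan(π/4+φ₂/2)/tan(π/4+φ₁/2)] = +2.0698, Δλ = -2.1724 → C = 313.62°
d = R·|Δφ| / |cos C| = 3437·1.60338 / 0.68982 = 7989 nmi

7989 nmi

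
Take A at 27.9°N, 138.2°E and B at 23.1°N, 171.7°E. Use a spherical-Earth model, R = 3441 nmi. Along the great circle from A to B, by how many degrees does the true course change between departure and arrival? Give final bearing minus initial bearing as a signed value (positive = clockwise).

+14.8°

Initial bearing θ₁ = atan2(sin Δλ cos φ₂, cos φ₁ sin φ₂ − sin φ₁ cos φ₂ cos Δλ) = 91.37°
Final bearing θ₂ = (initial bearing from the destination back to the start) + 180° = 106.15°
Δθ = θ₂ − θ₁ = +14.8°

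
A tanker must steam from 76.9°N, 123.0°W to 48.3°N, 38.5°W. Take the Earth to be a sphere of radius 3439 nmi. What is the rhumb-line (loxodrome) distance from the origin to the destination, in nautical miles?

Rhumb course C = atan2(Δλ, Δψ) with Δψ = ln[tan(π/4+φ₂/2)/tan(π/4+φ₁/2)] = -1.1991, Δλ = +1.4748 → C = 129.11°
d = R·|Δφ| / |cos C| = 3439·0.49916 / 0.63085 = 2721 nmi

2721 nmi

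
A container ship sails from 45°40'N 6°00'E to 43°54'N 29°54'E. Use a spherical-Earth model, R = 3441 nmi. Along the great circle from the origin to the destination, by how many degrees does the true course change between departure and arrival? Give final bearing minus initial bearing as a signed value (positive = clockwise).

Initial bearing θ₁ = atan2(sin Δλ cos φ₂, cos φ₁ sin φ₂ − sin φ₁ cos φ₂ cos Δλ) = 87.38°
Final bearing θ₂ = (initial bearing from the destination back to the start) + 180° = 104.34°
Δθ = θ₂ − θ₁ = +17.0°

+17.0°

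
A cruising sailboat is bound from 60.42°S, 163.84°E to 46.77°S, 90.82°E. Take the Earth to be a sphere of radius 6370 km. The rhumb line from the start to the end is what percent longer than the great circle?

Great circle: σ = 0.7490 rad → d_gc = Rσ = 4771.0 km
Rhumb: Δφ = +0.2382, Δλ = -1.2744, Δψ = +0.4060, q = Δφ/Δψ = 0.5869 → d_rh = R√(Δφ²+q²Δλ²) = 5000.1 km
Excess = (5000.1 − 4771.0) / 4771.0 = 229.1 / 4771.0 = 4.80% ≈ 4.8%

4.8%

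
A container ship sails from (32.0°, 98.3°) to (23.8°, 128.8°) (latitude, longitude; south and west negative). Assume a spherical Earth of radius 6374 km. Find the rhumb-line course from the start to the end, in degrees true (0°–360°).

Δψ = ln[tan(π/4+φ₂/2)/tan(π/4+φ₁/2)] = -0.1622
Δλ = +0.5323 rad (taken the short way round)
course = atan2(Δλ, Δψ) = 106.94°

106.9°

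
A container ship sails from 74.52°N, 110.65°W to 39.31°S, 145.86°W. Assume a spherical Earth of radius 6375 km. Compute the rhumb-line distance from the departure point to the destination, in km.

Rhumb course C = atan2(Δλ, Δψ) with Δψ = ln[tan(π/4+φ₂/2)/tan(π/4+φ₁/2)] = -2.7430, Δλ = -0.6145 → C = 192.63°
d = R·|Δφ| / |cos C| = 6375·1.98671 / 0.97581 = 12979 km

12979 km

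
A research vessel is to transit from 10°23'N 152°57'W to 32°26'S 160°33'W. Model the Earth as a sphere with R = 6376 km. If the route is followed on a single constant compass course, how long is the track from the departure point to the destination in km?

Δψ = ln[tan(π/4+φ₂/2)/tan(π/4+φ₁/2)] = -0.7812;  Δφ = -0.7473 rad,  Δλ = -0.1326 rad
q = Δφ/Δψ = 0.9566
d = R·√(Δφ² + q²Δλ²) = 6376·0.75799 = 4833 km

4833 km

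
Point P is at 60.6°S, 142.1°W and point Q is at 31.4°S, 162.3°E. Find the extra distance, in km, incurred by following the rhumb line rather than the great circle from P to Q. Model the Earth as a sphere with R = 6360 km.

114 km

Great circle: cos σ = sin φ₁ sin φ₂ + cos φ₁ cos φ₂ cos Δλ,  σ = 0.8084 rad → d_gc = 5141.6 km
Rhumb line: Δψ = +0.7604, q = Δφ/Δψ = 0.6702, d_rh = R√(Δφ²+q²Δλ²) = 5255.2 km
Excess = 5255.2 − 5141.6 = 113.6 ≈ 114 km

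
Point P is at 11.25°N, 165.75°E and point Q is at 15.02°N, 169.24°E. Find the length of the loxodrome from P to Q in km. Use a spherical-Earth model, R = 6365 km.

564 km

Δψ = ln[tan(π/4+φ₂/2)/tan(π/4+φ₁/2)] = +0.0676;  Δφ = +0.0658 rad,  Δλ = +0.0609 rad
q = Δφ/Δψ = 0.9736
d = R·√(Δφ² + q²Δλ²) = 6365·0.08858 = 564 km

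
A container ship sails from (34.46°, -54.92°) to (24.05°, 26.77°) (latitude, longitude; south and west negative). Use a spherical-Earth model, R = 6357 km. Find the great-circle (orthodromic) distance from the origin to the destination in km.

Haversine: a = sin²(Δφ/2)+cos φ₁ cos φ₂ sin²(Δλ/2) = 0.33029;  σ = 2·atan2(√a,√(1−a))
σ = 70.159° → d = Rσ = 6357·1.22450 = 7784 km

7784 km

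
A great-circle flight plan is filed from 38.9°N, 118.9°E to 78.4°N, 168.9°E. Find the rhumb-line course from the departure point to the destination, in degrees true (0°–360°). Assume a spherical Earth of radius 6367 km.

29.4°

Δψ = ln[tan(π/4+φ₂/2)/tan(π/4+φ₁/2)] = +1.5489
Δλ = +0.8727 rad (taken the short way round)
course = atan2(Δλ, Δψ) = 29.40°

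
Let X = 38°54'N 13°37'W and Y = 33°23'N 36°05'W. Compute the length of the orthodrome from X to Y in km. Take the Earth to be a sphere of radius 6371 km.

cos σ = sin φ₁ sin φ₂ + cos φ₁ cos φ₂ cos Δλ
      = sin(38.90°)sin(33.38°) + cos(38.90°)cos(33.38°)cos(-22.47°) = 0.9460
σ = 18.907° → d = Rσ = 6371·0.32999 = 2102 km

2102 km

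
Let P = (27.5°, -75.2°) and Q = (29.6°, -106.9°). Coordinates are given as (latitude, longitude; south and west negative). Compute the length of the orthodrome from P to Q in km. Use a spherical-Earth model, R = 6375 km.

3097 km

cos σ = sin φ₁ sin φ₂ + cos φ₁ cos φ₂ cos Δλ
      = sin(27.50°)sin(29.60°) + cos(27.50°)cos(29.60°)cos(-31.70°) = 0.8843
σ = 27.839° → d = Rσ = 6375·0.48588 = 3097 km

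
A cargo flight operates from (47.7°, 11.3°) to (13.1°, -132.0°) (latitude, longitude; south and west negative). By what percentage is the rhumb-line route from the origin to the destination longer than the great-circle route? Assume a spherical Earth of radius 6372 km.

12.8%

Great circle: σ = 1.9368 rad → d_gc = Rσ = 12341.5 km
Rhumb: Δφ = -0.6039, Δλ = -2.5011, Δψ = -0.7190, q = Δφ/Δψ = 0.8399 → d_rh = R√(Δφ²+q²Δλ²) = 13927.2 km
Excess = (13927.2 − 12341.5) / 12341.5 = 1585.7 / 12341.5 = 12.849% ≈ 12.8%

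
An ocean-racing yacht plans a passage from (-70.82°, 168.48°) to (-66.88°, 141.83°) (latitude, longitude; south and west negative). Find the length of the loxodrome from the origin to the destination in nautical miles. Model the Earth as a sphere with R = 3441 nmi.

Rhumb course C = atan2(Δλ, Δψ) with Δψ = ln[tan(π/4+φ₂/2)/tan(π/4+φ₁/2)] = +0.1911, Δλ = -0.4651 → C = 292.34°
d = R·|Δφ| / |cos C| = 3441·0.06877 / 0.38008 = 623 nmi

623 nmi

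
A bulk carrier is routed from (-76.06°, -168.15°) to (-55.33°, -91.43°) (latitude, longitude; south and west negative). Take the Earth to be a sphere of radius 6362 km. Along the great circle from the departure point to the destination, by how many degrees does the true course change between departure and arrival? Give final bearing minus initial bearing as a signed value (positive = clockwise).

Initial bearing θ₁ = atan2(sin Δλ cos φ₂, cos φ₁ sin φ₂ − sin φ₁ cos φ₂ cos Δλ) = 97.34°
Final bearing θ₂ = (initial bearing from the destination back to the start) + 180° = 24.84°
Δθ = θ₂ − θ₁ = -72.5°

-72.5°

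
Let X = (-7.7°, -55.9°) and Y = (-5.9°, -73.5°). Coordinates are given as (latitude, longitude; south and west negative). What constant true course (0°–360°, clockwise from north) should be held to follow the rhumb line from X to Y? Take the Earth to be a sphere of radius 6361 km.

Meridional parts: M(φ₁)=-0.1348, M(φ₂)=-0.1032 → ΔM = +0.0316;  Δλ = -0.3072 rad
tan C = Δλ / ΔM = -9.7086 → C = 275.88°

275.9°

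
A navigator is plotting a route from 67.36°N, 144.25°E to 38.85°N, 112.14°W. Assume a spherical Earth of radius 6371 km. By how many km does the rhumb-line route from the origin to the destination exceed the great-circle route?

Great circle: cos σ = sin φ₁ sin φ₂ + cos φ₁ cos φ₂ cos Δλ,  σ = 1.0375 rad → d_gc = 6609.7 km
Rhumb line: Δψ = -0.8716, q = Δφ/Δψ = 0.5709, d_rh = R√(Δφ²+q²Δλ²) = 7301.4 km
Excess = 7301.4 − 6609.7 = 691.7 ≈ 692 km

692 km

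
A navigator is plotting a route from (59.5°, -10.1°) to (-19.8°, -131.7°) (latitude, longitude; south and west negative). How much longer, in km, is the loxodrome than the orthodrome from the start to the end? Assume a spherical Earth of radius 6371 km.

696 km

Great circle: cos σ = sin φ₁ sin φ₂ + cos φ₁ cos φ₂ cos Δλ,  σ = 2.1437 rad → d_gc = 13657.6 km
Rhumb line: Δψ = -1.6523, q = Δφ/Δψ = 0.8376, d_rh = R√(Δφ²+q²Δλ²) = 14353.9 km
Excess = 14353.9 − 13657.6 = 696.3 ≈ 696 km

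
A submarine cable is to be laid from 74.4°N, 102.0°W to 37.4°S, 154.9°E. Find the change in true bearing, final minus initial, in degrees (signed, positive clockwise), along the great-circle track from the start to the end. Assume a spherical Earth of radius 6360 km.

-71.0°

Initial bearing θ₁ = atan2(sin Δλ cos φ₂, cos φ₁ sin φ₂ − sin φ₁ cos φ₂ cos Δλ) = 270.75°
Final bearing θ₂ = (initial bearing from the destination back to the start) + 180° = 199.78°
Δθ = θ₂ − θ₁ = -71.0°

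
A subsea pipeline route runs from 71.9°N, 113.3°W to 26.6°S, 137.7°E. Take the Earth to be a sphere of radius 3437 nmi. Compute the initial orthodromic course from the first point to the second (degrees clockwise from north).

279.2°

θ = atan2( sin Δλ·cos φ₂ ,  cos φ₁ sin φ₂ − sin φ₁ cos φ₂ cos Δλ )
  = atan2(-0.8454, +0.1376) = 279.24°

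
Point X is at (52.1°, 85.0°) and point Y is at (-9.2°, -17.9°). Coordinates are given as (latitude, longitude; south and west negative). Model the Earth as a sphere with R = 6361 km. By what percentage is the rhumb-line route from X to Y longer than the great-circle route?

Great circle: σ = 1.8354 rad → d_gc = Rσ = 11675.0 km
Rhumb: Δφ = -1.0699, Δλ = -1.7959, Δψ = -1.2303, q = Δφ/Δψ = 0.8696 → d_rh = R√(Δφ²+q²Δλ²) = 12042.2 km
Excess = (12042.2 − 11675.0) / 11675.0 = 367.2 / 11675.0 = 3.145% ≈ 3.1%

3.1%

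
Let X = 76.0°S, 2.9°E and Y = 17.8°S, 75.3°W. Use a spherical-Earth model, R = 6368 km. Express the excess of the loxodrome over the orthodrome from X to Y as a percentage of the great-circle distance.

Great circle: σ = 1.2199 rad → d_gc = Rσ = 7768.5 km
Rhumb: Δφ = +1.0158, Δλ = -1.3648, Δψ = +1.7815, q = Δφ/Δψ = 0.5702 → d_rh = R√(Δφ²+q²Δλ²) = 8148.6 km
Excess = (8148.6 − 7768.5) / 7768.5 = 380.1 / 7768.5 = 4.89% ≈ 4.9%

4.9%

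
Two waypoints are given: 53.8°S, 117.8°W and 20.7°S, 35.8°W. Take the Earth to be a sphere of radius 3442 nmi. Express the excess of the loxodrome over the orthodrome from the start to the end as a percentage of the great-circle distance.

Great circle: σ = 1.2002 rad → d_gc = Rσ = 4131.2 nmi
Rhumb: Δφ = +0.5777, Δλ = +1.4312, Δψ = +0.7488, q = Δφ/Δψ = 0.7715 → d_rh = R√(Δφ²+q²Δλ²) = 4289.1 nmi
Excess = (4289.1 − 4131.2) / 4131.2 = 157.9 / 4131.2 = 3.82% ≈ 3.8%

3.8%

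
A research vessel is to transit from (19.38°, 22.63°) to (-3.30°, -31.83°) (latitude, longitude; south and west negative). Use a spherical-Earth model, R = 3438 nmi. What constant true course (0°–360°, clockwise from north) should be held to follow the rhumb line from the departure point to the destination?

Δψ = ln[tan(π/4+φ₂/2)/tan(π/4+φ₁/2)] = -0.4025
Δλ = -0.9505 rad (taken the short way round)
course = atan2(Δλ, Δψ) = 247.05°

247.0°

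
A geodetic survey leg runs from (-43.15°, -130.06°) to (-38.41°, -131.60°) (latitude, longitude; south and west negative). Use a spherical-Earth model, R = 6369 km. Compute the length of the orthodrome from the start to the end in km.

543 km

Haversine: a = sin²(Δφ/2)+cos φ₁ cos φ₂ sin²(Δλ/2) = 0.00181;  σ = 2·atan2(√a,√(1−a))
σ = 4.881° → d = Rσ = 6369·0.08519 = 543 km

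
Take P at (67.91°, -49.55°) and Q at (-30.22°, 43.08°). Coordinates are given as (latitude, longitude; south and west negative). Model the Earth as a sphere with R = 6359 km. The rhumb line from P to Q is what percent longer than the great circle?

2.7%

Great circle: σ = 2.0729 rad → d_gc = Rσ = 13181.7 km
Rhumb: Δφ = -1.7127, Δλ = +1.6167, Δψ = -2.1875, q = Δφ/Δψ = 0.7829 → d_rh = R√(Δφ²+q²Δλ²) = 13542.6 km
Excess = (13542.6 − 13181.7) / 13181.7 = 360.9 / 13181.7 = 2.74% ≈ 2.7%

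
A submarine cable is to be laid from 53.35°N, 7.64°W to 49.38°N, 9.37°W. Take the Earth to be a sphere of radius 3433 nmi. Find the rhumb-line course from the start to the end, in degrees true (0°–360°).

195.2°

Meridional parts: M(φ₁)=+1.1050, M(φ₂)=+0.9940 → ΔM = -0.1111;  Δλ = -0.0302 rad
tan C = Δλ / ΔM = +0.2718 → C = 195.21°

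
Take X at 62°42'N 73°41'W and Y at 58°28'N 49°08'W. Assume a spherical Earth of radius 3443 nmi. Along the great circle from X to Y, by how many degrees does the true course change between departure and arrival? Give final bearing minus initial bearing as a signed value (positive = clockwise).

+21.5°

At departure: θ₁ = atan2(sin Δλ cos φ₂, cos φ₁ sin φ₂ − sin φ₁ cos φ₂ cos Δλ) = 98.33°
At arrival: θ₂ = atan2(sin Δλ cos φ₁, −cos φ₂ sin φ₁ + sin φ₂ cos φ₁ cos Δλ) = 119.80°
Δθ = θ₂ − θ₁ = +21.5°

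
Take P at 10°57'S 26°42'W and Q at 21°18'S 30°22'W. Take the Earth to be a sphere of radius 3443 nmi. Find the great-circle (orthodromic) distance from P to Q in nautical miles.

Haversine: a = sin²(Δφ/2)+cos φ₁ cos φ₂ sin²(Δλ/2) = 0.00907;  σ = 2·atan2(√a,√(1−a))
σ = 10.931° → d = Rσ = 3443·0.19078 = 657 nmi

657 nmi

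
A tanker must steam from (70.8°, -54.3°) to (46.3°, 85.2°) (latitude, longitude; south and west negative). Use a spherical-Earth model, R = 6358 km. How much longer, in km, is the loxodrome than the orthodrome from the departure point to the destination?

1551 km

Great circle: cos σ = sin φ₁ sin φ₂ + cos φ₁ cos φ₂ cos Δλ,  σ = 1.0356 rad → d_gc = 6584.55 km
Rhumb line: Δψ = -0.8632, q = Δφ/Δψ = 0.4954, d_rh = R√(Δφ²+q²Δλ²) = 8135.98 km
Excess = 8135.98 − 6584.55 = 1551.43 ≈ 1551 km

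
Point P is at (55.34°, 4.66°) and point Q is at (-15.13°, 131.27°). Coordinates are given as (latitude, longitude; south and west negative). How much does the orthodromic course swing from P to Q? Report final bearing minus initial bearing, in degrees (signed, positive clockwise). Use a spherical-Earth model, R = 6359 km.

+79.9°

At departure: θ₁ = atan2(sin Δλ cos φ₂, cos φ₁ sin φ₂ − sin φ₁ cos φ₂ cos Δλ) = 67.24°
At arrival: θ₂ = atan2(sin Δλ cos φ₁, −cos φ₂ sin φ₁ + sin φ₂ cos φ₁ cos Δλ) = 147.09°
Δθ = θ₂ − θ₁ = +79.9°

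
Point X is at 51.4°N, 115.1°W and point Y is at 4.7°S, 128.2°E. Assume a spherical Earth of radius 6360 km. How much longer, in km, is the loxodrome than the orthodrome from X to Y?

Great circle: cos σ = sin φ₁ sin φ₂ + cos φ₁ cos φ₂ cos Δλ,  σ = 1.9213 rad → d_gc = 12219.8 km
Rhumb line: Δψ = -1.1314, q = Δφ/Δψ = 0.8654, d_rh = R√(Δφ²+q²Δλ²) = 12824.2 km
Excess = 12824.2 − 12219.8 = 604.4 ≈ 604 km

604 km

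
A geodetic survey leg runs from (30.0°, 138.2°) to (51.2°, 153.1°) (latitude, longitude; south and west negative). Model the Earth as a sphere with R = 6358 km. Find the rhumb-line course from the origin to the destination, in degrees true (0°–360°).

Δψ = ln[tan(π/4+φ₂/2)/tan(π/4+φ₁/2)] = +0.4944
Δλ = +0.2601 rad (taken the short way round)
course = atan2(Δλ, Δψ) = 27.75°

27.7°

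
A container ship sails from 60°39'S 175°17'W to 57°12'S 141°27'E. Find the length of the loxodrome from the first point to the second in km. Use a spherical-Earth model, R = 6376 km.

Δψ = ln[tan(π/4+φ₂/2)/tan(π/4+φ₁/2)] = +0.1168;  Δφ = +0.0602 rad,  Δλ = -0.7551 rad
q = Δφ/Δψ = 0.5157
d = R·√(Δφ² + q²Δλ²) = 6376·0.39402 = 2512 km

2512 km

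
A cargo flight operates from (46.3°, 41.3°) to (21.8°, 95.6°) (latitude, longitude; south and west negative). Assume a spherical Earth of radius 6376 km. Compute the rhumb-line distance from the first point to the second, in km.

Rhumb course C = atan2(Δλ, Δψ) with Δψ = ln[tan(π/4+φ₂/2)/tan(π/4+φ₁/2)] = -0.5238, Δλ = +0.9477 → C = 118.93°
d = R·|Δφ| / |cos C| = 6376·0.42761 / 0.48375 = 5636 km

5636 km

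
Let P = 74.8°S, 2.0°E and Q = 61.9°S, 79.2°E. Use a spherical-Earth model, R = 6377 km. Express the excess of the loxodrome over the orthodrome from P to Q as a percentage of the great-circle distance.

Great circle: σ = 0.4978 rad → d_gc = Rσ = 3174.6 km
Rhumb: Δφ = +0.2251, Δλ = +1.3474, Δψ = +0.6289, q = Δφ/Δψ = 0.3580 → d_rh = R√(Δφ²+q²Δλ²) = 3394.6 km
Excess = (3394.6 − 3174.6) / 3174.6 = 220.0 / 3174.6 = 6.93% ≈ 6.9%

6.9%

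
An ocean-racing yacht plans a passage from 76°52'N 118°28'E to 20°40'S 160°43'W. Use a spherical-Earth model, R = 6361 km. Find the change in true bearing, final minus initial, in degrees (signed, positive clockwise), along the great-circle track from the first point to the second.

Initial bearing θ₁ = atan2(sin Δλ cos φ₂, cos φ₁ sin φ₂ − sin φ₁ cos φ₂ cos Δλ) = 103.73°
Final bearing θ₂ = (initial bearing from the destination back to the start) + 180° = 166.35°
Δθ = θ₂ − θ₁ = +62.6°

+62.6°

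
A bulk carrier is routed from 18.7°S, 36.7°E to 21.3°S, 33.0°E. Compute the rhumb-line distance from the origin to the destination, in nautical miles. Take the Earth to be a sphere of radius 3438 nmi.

260 nmi

Δψ = ln[tan(π/4+φ₂/2)/tan(π/4+φ₁/2)] = -0.0483;  Δφ = -0.0454 rad,  Δλ = -0.0646 rad
q = Δφ/Δψ = 0.9396
d = R·√(Δφ² + q²Δλ²) = 3438·0.07577 = 260 nmi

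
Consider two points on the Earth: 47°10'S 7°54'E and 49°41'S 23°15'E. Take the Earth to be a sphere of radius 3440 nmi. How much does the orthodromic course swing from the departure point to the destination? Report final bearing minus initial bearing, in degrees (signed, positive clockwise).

At departure: θ₁ = atan2(sin Δλ cos φ₂, cos φ₁ sin φ₂ − sin φ₁ cos φ₂ cos Δλ) = 109.55°
At arrival: θ₂ = atan2(sin Δλ cos φ₁, −cos φ₂ sin φ₁ + sin φ₂ cos φ₁ cos Δλ) = 98.04°
Δθ = θ₂ − θ₁ = -11.5°

-11.5°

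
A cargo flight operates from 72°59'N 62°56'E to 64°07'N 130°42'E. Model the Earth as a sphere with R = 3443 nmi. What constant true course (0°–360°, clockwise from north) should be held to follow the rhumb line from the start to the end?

109.9°

Meridional parts: M(φ₁)=+1.8998, M(φ₂)=+1.4706 → ΔM = -0.4292;  Δλ = +1.1828 rad
tan C = Δλ / ΔM = -2.7555 → C = 109.95°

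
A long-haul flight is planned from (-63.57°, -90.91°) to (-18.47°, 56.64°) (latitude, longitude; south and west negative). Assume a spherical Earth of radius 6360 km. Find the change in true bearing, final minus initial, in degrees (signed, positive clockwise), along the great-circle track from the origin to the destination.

-135.5°

Initial bearing θ₁ = atan2(sin Δλ cos φ₂, cos φ₁ sin φ₂ − sin φ₁ cos φ₂ cos Δλ) = 149.32°
Final bearing θ₂ = (initial bearing from the destination back to the start) + 180° = 13.85°
Δθ = θ₂ − θ₁ = -135.5°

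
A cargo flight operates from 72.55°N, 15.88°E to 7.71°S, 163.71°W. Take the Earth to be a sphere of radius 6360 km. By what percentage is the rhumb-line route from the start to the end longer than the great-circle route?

29.1%

Great circle: σ = 2.0099 rad → d_gc = Rσ = 12783.0 km
Rhumb: Δφ = -1.4008, Δλ = -3.1344, Δψ = -2.0092, q = Δφ/Δψ = 0.6972 → d_rh = R√(Δφ²+q²Δλ²) = 16508.6 km
Excess = (16508.6 − 12783.0) / 12783.0 = 3725.6 / 12783.0 = 29.14% ≈ 29.1%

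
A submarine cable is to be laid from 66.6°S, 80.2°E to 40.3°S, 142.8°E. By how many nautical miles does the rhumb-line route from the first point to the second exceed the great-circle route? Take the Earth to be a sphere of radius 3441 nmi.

Great circle: cos σ = sin φ₁ sin φ₂ + cos φ₁ cos φ₂ cos Δλ,  σ = 0.7481 rad → d_gc = 2574.2 nmi
Rhumb line: Δψ = +0.8048, q = Δφ/Δψ = 0.5703, d_rh = R√(Δφ²+q²Δλ²) = 2663.1 nmi
Excess = 2663.1 − 2574.2 = 88.9 ≈ 89 nmi

89 nmi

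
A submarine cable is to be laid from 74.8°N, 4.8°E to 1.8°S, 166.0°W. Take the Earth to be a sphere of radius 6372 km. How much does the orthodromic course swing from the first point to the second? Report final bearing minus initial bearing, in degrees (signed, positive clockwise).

-167.9°

At departure: θ₁ = atan2(sin Δλ cos φ₂, cos φ₁ sin φ₂ − sin φ₁ cos φ₂ cos Δλ) = 350.39°
At arrival: θ₂ = atan2(sin Δλ cos φ₁, −cos φ₂ sin φ₁ + sin φ₂ cos φ₁ cos Δλ) = 182.51°
Δθ = θ₂ − θ₁ = -167.9°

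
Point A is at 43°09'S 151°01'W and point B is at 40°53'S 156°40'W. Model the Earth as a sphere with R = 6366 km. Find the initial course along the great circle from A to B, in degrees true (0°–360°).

N = sin Δλ·cos φ₂ = -0.0744;  D = cos φ₁ sin φ₂ − sin φ₁ cos φ₂ cos Δλ = +0.0370
initial course = atan2(N, D) = 296.46°

296.5°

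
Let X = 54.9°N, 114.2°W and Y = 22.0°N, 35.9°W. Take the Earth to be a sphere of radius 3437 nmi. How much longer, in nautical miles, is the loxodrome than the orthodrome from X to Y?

Great circle: cos σ = sin φ₁ sin φ₂ + cos φ₁ cos φ₂ cos Δλ,  σ = 1.1433 rad → d_gc = 3929.5 nmi
Rhumb line: Δψ = -0.7574, q = Δφ/Δψ = 0.7581, d_rh = R√(Δφ²+q²Δλ²) = 4071.2 nmi
Excess = 4071.2 − 3929.5 = 141.7 ≈ 142 nmi

142 nmi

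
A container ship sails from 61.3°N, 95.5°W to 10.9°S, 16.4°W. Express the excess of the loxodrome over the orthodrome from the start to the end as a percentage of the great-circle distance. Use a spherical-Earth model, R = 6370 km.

2.3%

Great circle: σ = 1.6476 rad → d_gc = Rσ = 10495.0 km
Rhumb: Δφ = -1.2601, Δλ = +1.3806, Δψ = -1.5547, q = Δφ/Δψ = 0.8106 → d_rh = R√(Δφ²+q²Δλ²) = 10735.1 km
Excess = (10735.1 − 10495.0) / 10495.0 = 240.1 / 10495.0 = 2.29% ≈ 2.3%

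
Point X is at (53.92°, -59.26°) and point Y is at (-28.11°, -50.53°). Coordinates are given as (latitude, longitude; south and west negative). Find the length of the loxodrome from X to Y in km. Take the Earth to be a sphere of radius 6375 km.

Rhumb course C = atan2(Δλ, Δψ) with Δψ = ln[tan(π/4+φ₂/2)/tan(π/4+φ₁/2)] = -1.6334, Δλ = +0.1524 → C = 174.67°
d = R·|Δφ| / |cos C| = 6375·1.43169 / 0.99568 = 9167 km

9167 km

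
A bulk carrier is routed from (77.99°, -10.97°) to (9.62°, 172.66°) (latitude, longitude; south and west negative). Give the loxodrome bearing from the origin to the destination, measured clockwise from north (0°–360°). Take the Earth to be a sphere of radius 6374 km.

Δψ = ln[tan(π/4+φ₂/2)/tan(π/4+φ₁/2)] = -2.0833
Δλ = -3.0782 rad (taken the short way round)
course = atan2(Δλ, Δψ) = 235.91°

235.9°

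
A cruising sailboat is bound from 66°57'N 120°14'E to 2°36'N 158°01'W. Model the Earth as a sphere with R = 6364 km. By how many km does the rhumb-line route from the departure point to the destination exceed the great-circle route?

357 km

Great circle: cos σ = sin φ₁ sin φ₂ + cos φ₁ cos φ₂ cos Δλ,  σ = 1.4728 rad → d_gc = 9372.7 km
Rhumb line: Δψ = -1.5447, q = Δφ/Δψ = 0.7271, d_rh = R√(Δφ²+q²Δλ²) = 9730.1 km
Excess = 9730.1 − 9372.7 = 357.4 ≈ 357 km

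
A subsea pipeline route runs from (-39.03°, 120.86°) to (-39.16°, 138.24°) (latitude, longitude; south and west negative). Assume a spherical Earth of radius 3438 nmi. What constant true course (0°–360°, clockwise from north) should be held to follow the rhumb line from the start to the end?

Meridional parts: M(φ₁)=-0.7410, M(φ₂)=-0.7439 → ΔM = -0.0029;  Δλ = +0.3033 rad
tan C = Δλ / ΔM = -103.7587 → C = 90.55°

90.6°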